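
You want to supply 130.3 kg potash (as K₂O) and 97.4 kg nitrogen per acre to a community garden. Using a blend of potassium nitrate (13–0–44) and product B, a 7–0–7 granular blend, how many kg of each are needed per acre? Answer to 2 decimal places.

Per-acre balance (a = potassium nitrate, b = product B):
K₂O: 0.44·a + 0.07·b = 130.3
N: 0.13·a + 0.07·b = 97.4
Eliminate a: (row1) − 0.44/0.13·(row2) → -0.166923·b = -199.362, so b = 1194.332.
Back-substitute: a = (130.3 − 0.07·1194.332) / 0.44 = 106.129.

106.13 kg potassium nitrate, 1194.33 kg product B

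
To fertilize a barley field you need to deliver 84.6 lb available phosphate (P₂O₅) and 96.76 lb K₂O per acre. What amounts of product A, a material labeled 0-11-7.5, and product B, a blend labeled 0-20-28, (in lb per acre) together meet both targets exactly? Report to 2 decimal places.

Per-acre balance (a = product A, b = product B):
P₂O₅: 0.11·a + 0.2·b = 84.6
K₂O: 0.075·a + 0.28·b = 96.76
Eliminate b: (row1) − 0.2/0.28·(row2) → 0.0564286·a = 15.4857, so a = 274.4304.
Then b = (96.76 − 0.075·274.4304) / 0.28 = 272.063.

274.43 lb product A, 272.06 lb product B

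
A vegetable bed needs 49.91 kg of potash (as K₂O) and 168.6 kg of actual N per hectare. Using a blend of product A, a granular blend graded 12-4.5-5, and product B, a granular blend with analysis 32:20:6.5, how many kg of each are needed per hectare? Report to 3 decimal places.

611.244 kg product A, 297.659 kg product B

Let a = kg of product A, b = kg of product B (per hectare).
K₂O: 0.05·a + 0.065·b = 49.91
N: 0.12·a + 0.32·b = 168.6
Solving simultaneously: a = 611.2439, b = 297.6585.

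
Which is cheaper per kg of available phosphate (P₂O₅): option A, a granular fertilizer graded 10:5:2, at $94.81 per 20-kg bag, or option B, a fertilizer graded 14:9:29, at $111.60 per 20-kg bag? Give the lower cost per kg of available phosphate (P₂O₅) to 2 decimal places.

option A: P₂O₅ per bag = 20 × 5% = 1 kg; cost = 94.81 / 1 = $94.8100/kg P₂O₅.
option B: P₂O₅ per bag = 20 × 9% = 1.8 kg; cost = 111.60 / 1.8 = $62.0000/kg P₂O₅.
option B is cheaper.

$62.00 per kg P₂O₅ (option B)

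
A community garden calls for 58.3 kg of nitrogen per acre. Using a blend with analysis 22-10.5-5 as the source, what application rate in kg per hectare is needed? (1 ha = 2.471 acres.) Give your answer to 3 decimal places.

Product per acre = 58.3 / 22% = 265 kg.
Convert to per hectare: 265 × 2.471 = 654.815 kg.

654.815 kg of product per hectare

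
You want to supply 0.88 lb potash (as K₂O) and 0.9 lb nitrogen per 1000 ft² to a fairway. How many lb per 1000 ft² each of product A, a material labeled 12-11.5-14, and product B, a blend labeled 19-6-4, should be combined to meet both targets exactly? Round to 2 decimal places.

With a, b = lb per 1000 ft² of product A and product B:
K₂O: 0.14·a + 0.04·b = 0.88
N: 0.12·a + 0.19·b = 0.9
Eliminate a: (row1) − 0.14/0.12·(row2) → -0.181667·b = -0.17, so b = 0.93578.
Back-substitute: a = (0.88 − 0.04·0.93578) / 0.14 = 6.01835.

6.02 lb product A, 0.94 lb product B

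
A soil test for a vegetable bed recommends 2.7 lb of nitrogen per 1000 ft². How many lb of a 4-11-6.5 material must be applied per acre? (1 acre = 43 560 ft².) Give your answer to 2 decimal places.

Product per 1000 ft² = 2.7 / 4% = 67.5 lb.
Convert to per acre: 67.5 × 43.56 = 2940.3 lb.

2940.30 lb of product per acre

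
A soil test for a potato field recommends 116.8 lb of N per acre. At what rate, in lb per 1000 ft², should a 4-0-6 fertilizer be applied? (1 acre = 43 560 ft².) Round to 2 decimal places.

Product per acre = 116.8 / 4% = 2920 lb.
Convert to per 1000 ft²: 2920 × 0.0229568 = 67.034 lb.

67.03 lb of product per thousand sq ft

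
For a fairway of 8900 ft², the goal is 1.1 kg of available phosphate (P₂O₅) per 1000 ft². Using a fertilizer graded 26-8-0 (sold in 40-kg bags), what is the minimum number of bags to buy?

Product per 1000 ft² = 1.1 / 8% = 13.75 kg.
Total product = 13.75 × 8900 / 1000 = 122.375 kg.
Bags = ⌈122.375 / 40⌉ = 4.

4 bags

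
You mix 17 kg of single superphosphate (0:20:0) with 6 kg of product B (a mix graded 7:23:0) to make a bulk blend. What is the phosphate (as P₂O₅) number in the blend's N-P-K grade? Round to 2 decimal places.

20.78% P₂O₅

Total mass = 17 + 6 = 23 kg.
P₂O₅ mass = 20%×17 + 23%×6 = 4.78 kg.
% P₂O₅ = 4.78 / 23 = 20.7826%.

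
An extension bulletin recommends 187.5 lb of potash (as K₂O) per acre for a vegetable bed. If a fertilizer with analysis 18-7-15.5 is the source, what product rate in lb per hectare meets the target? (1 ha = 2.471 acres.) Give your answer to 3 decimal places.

Product per acre = 187.5 / 15.5% = 1209.68 lb.
Convert to per hectare: 1209.68 × 2.471 = 2989.1129 lb.

2989.113 lb of product per hectare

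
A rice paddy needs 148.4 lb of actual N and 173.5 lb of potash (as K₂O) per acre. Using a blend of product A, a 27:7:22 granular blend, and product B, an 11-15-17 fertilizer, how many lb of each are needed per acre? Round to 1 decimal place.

Per-acre balance (a = product A, b = product B):
N: 0.27·a + 0.11·b = 148.4
K₂O: 0.22·a + 0.17·b = 173.5
From row1: a = (148.4 − 0.11·b) / 0.27.
Into row2: 0.22·(148.4 − 0.11·b)/0.27 + 0.17·b = 173.5 → b = 654.24, a = 283.088.

283.1 lb product A, 654.2 lb product B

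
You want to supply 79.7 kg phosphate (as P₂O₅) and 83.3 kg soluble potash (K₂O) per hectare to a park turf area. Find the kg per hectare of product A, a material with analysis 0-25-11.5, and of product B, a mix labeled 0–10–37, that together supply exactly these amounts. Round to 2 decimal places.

261.22 kg product A, 143.94 kg product B

With a, b = kg per hectare of product A and product B:
P₂O₅: 0.25·a + 0.1·b = 79.7
K₂O: 0.115·a + 0.37·b = 83.3
Eliminate b: (row1) − 0.1/0.37·(row2) → 0.218919·a = 57.1865, so a = 261.222.
Then b = (83.3 − 0.115·261.222) / 0.37 = 143.944.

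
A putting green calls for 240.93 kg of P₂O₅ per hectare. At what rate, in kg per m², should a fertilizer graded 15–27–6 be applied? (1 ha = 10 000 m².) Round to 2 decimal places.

0.09 kg of product per sq m

Product per hectare = 240.93 / 27% = 892.333 kg.
Convert to per m²: 892.333 × 0.0001 = 0.0892333 kg.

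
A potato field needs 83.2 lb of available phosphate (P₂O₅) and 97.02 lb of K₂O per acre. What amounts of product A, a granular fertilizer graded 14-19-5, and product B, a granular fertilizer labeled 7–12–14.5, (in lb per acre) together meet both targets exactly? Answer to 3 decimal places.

Let a = lb of product A, b = lb of product B (per acre).
P₂O₅: 0.19·a + 0.12·b = 83.2
K₂O: 0.05·a + 0.145·b = 97.02
From row1: a = (83.2 − 0.12·b) / 0.19.
Into row2: 0.05·(83.2 − 0.12·b)/0.19 + 0.145·b = 97.02 → b = 662.3573, a = 19.5638.

19.564 lb product A, 662.357 lb product B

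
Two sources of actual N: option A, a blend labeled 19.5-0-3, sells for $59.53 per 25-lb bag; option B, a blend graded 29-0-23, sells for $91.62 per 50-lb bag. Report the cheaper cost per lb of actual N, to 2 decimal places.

$6.32 per lb N (option B)

option A: N per bag = 25 × 19.5% = 4.875 lb; cost = 59.53 / 4.875 = $12.2113/lb N.
option B: N per bag = 50 × 29% = 14.5 lb; cost = 91.62 / 14.5 = $6.3186/lb N.
option B is cheaper.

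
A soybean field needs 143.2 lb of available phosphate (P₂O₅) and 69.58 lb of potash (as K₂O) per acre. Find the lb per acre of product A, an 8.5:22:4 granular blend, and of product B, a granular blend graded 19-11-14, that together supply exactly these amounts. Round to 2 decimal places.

469.48 lb product A, 362.86 lb product B

Per-acre balance (a = product A, b = product B):
P₂O₅: 0.22·a + 0.11·b = 143.2
K₂O: 0.04·a + 0.14·b = 69.58
Eliminate b: (row1) − 0.11/0.14·(row2) → 0.188571·a = 88.53, so a = 469.477.
Then b = (69.58 − 0.04·469.477) / 0.14 = 362.864.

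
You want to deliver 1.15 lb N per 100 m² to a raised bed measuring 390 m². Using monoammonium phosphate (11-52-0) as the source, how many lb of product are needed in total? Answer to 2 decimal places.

40.77 lb

Product per 100 m² = 1.15 / 11% = 10.4545 lb.
Total product = 10.4545 × 390 / 100 = 40.7727 lb.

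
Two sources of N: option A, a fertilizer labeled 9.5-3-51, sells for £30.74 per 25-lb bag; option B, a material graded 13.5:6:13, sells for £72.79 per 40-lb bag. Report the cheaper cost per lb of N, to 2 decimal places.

£12.94 per lb N (option A)

option A: N per bag = 25 × 9.5% = 2.375 lb; cost = 30.74 / 2.375 = £12.9432/lb N.
option B: N per bag = 40 × 13.5% = 5.4 lb; cost = 72.79 / 5.4 = £13.4796/lb N.
option A is cheaper.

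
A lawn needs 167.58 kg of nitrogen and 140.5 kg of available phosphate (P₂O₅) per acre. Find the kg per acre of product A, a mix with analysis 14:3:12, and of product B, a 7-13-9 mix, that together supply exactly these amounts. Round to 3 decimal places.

742.261 kg product A, 909.478 kg product B

With a, b = kg per acre of product A and product B:
N: 0.14·a + 0.07·b = 167.58
P₂O₅: 0.03·a + 0.13·b = 140.5
Eliminate b: (row1) − 0.07/0.13·(row2) → 0.123846·a = 91.9262, so a = 742.2609.
Then b = (140.5 − 0.03·742.2609) / 0.13 = 909.4783.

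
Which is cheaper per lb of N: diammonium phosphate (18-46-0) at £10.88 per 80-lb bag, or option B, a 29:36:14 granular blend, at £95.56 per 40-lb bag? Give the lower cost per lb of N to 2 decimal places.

£0.76 per lb N (diammonium phosphate)

diammonium phosphate: N per bag = 80 × 18% = 14.4 lb; cost = 10.88 / 14.4 = £0.7556/lb N.
option B: N per bag = 40 × 29% = 11.6 lb; cost = 95.56 / 11.6 = £8.2379/lb N.
diammonium phosphate is cheaper.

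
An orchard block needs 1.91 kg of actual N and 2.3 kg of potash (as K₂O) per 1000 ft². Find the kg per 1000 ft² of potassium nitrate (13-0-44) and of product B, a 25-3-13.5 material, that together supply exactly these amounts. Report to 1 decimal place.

Per-1000 ft² balance (a = potassium nitrate, b = product B):
N: 0.13·a + 0.25·b = 1.91
K₂O: 0.44·a + 0.135·b = 2.3
Solving simultaneously: a = 3.4305, b = 5.85614.

3.4 kg potassium nitrate, 5.9 kg product B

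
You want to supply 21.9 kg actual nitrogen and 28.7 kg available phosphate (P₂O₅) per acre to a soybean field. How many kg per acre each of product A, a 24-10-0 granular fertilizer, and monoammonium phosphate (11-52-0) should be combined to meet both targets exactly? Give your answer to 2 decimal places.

Per-acre balance (a = product A, b = monoammonium phosphate):
N: 0.24·a + 0.11·b = 21.9
P₂O₅: 0.1·a + 0.52·b = 28.7
From row1: a = (21.9 − 0.11·b) / 0.24.
Into row2: 0.1·(21.9 − 0.11·b)/0.24 + 0.52·b = 28.7 → b = 41.283, a = 72.3286.

72.33 kg product A, 41.28 kg monoammonium phosphate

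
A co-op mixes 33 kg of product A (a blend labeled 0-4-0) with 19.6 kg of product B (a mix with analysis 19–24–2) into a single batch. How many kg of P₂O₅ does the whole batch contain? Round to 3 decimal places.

P₂O₅ mass = 4%×33 + 24%×19.6 = 6.024 kg.

6.024 kg P₂O₅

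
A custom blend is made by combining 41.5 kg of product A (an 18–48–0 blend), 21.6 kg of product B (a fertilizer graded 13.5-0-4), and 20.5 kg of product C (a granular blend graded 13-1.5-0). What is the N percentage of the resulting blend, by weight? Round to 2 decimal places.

Total mass = 41.5 + 21.6 + 20.5 = 83.6 kg.
N mass = 18%×41.5 + 13.5%×21.6 + 13%×20.5 = 13.051 kg.
% N = 13.051 / 83.6 = 15.6112%.

15.61% N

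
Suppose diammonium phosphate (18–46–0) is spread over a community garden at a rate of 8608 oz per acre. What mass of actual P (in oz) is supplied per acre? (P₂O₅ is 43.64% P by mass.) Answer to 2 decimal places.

P₂O₅ per acre = 8608 × 46% = 3959.68 oz.
Elemental P = 3959.68 × 0.4364 = 1728.004 oz per acre.

1728.00 oz P per acre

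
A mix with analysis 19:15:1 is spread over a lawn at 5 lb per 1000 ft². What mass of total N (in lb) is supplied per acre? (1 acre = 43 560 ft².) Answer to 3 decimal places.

nitrogen per 1000 ft² = 5 × 19% = 0.95 lb.
Convert to per acre: 0.95 × 43.56 = 41.382 lb.

41.382 lb N per acre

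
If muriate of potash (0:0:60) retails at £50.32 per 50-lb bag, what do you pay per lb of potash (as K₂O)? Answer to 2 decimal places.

£1.68 per lb K₂O

K₂O in bag = 50 × 60% = 30 lb.
Cost per lb K₂O = £50.32 / 30 = £1.6773.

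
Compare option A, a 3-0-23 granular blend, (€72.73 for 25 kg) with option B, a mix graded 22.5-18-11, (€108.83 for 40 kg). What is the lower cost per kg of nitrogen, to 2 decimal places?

€12.09 per kg N (option B)

option A: N per bag = 25 × 3% = 0.75 kg; cost = 72.73 / 0.75 = €96.9733/kg N.
option B: N per bag = 40 × 22.5% = 9 kg; cost = 108.83 / 9 = €12.0922/kg N.
option B is cheaper.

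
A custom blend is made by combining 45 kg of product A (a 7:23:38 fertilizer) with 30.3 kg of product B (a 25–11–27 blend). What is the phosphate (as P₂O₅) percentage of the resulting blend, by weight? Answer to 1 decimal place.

Total mass = 45 + 30.3 = 75.3 kg.
P₂O₅ mass = 23%×45 + 11%×30.3 = 13.683 kg.
% P₂O₅ = 13.683 / 75.3 = 18.1713%.

18.2% P₂O₅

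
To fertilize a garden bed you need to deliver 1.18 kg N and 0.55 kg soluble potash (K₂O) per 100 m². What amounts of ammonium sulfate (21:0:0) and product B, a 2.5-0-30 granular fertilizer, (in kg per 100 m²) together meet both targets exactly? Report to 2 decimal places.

5.40 kg ammonium sulfate, 1.83 kg product B

With a, b = kg per 100 m² of ammonium sulfate and product B:
N: 0.21·a + 0.025·b = 1.18
K₂O: 0·a + 0.3·b = 0.55
Solving simultaneously: a = 5.40079, b = 1.83333.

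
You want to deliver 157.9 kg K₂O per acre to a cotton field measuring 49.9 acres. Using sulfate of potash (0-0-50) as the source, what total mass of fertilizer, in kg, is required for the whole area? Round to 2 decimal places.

15758.42 kg

Product per acre = 157.9 / 50% = 315.8 kg.
Total product = 315.8 × 49.9 = 15758.42 kg.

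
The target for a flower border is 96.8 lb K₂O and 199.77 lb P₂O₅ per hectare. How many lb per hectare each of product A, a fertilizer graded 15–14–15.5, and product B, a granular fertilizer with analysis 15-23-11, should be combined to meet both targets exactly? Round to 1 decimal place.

With a, b = lb per hectare of product A and product B:
K₂O: 0.155·a + 0.11·b = 96.8
P₂O₅: 0.14·a + 0.23·b = 199.77
Eliminate b: (row1) − 0.11/0.23·(row2) → 0.0880435·a = 1.25783, so a = 14.2864.
Then b = (199.77 − 0.14·14.2864) / 0.23 = 859.869.

14.3 lb product A, 859.9 lb product B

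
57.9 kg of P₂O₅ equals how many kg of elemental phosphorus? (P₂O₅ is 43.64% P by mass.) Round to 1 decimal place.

25.3 kg P

P = 57.9 × 0.4364 = 25.2676 kg.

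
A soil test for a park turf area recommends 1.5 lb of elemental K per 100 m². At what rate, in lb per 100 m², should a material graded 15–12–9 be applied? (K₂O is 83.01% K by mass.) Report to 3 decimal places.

20.078 lb of product per hundred sq m

As K₂O: 1.5 / 0.8301 = 1.80701 lb per 100 m².
Product per 100 m² = 1.80701 / 9% = 20.0779 lb.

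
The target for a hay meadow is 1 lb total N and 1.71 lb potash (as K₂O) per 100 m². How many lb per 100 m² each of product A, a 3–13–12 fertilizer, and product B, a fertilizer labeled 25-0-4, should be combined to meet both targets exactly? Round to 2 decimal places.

With a, b = lb per 100 m² of product A and product B:
N: 0.03·a + 0.25·b = 1
K₂O: 0.12·a + 0.04·b = 1.71
From row1: a = (1 − 0.25·b) / 0.03.
Into row2: 0.12·(1 − 0.25·b)/0.03 + 0.04·b = 1.71 → b = 2.38542, a = 13.4549.

13.45 lb product A, 2.39 lb product B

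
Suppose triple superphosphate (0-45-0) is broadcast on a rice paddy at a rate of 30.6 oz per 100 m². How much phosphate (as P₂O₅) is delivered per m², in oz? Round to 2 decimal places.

0.14 oz P₂O₅ per sq m

P₂O₅ per 100 m² = 30.6 × 45% = 13.77 oz.
Convert to per m²: 13.77 × 0.01 = 0.1377 oz.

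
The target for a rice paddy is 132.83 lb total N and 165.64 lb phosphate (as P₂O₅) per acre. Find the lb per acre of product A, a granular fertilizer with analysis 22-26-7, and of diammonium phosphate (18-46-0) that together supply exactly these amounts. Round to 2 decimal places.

575.12 lb product A, 35.02 lb diammonium phosphate

Per-acre balance (a = product A, b = diammonium phosphate):
N: 0.22·a + 0.18·b = 132.83
P₂O₅: 0.26·a + 0.46·b = 165.64
Eliminate a: (row1) − 0.22/0.26·(row2) → -0.209231·b = -7.32692, so b = 35.0184.
Back-substitute: a = (132.83 − 0.18·35.0184) / 0.22 = 575.121.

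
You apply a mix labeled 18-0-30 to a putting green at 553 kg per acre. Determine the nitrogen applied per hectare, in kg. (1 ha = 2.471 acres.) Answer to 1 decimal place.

nitrogen per acre = 553 × 18% = 99.54 kg.
Convert to per hectare: 99.54 × 2.471 = 245.963 kg.

246.0 kg N per hectare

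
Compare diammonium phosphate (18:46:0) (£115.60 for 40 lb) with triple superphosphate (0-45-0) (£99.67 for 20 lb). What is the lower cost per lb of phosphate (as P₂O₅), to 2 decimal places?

diammonium phosphate: P₂O₅ per bag = 40 × 46% = 18.4 lb; cost = 115.60 / 18.4 = £6.2826/lb P₂O₅.
triple superphosphate: P₂O₅ per bag = 20 × 45% = 9 lb; cost = 99.67 / 9 = £11.0744/lb P₂O₅.
diammonium phosphate is cheaper.

£6.28 per lb P₂O₅ (diammonium phosphate)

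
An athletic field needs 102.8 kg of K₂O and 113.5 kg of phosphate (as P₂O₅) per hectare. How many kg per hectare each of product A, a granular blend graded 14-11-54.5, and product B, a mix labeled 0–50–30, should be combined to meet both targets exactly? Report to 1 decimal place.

72.4 kg product A, 211.1 kg product B

Per-hectare balance (a = product A, b = product B):
K₂O: 0.545·a + 0.3·b = 102.8
P₂O₅: 0.11·a + 0.5·b = 113.5
Eliminate a: (row1) − 0.545/0.11·(row2) → -2.17727·b = -459.541, so b = 211.063.
Back-substitute: a = (102.8 − 0.3·211.063) / 0.545 = 72.4426.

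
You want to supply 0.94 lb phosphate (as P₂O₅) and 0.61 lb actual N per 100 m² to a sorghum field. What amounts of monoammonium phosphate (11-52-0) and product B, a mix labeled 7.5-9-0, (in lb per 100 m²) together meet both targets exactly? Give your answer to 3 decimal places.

0.536 lb monoammonium phosphate, 7.347 lb product B

With a, b = lb per 100 m² of monoammonium phosphate and product B:
P₂O₅: 0.52·a + 0.09·b = 0.94
N: 0.11·a + 0.075·b = 0.61
From row1: a = (0.94 − 0.09·b) / 0.52.
Into row2: 0.11·(0.94 − 0.09·b)/0.52 + 0.075·b = 0.61 → b = 7.34708, a = 0.536082.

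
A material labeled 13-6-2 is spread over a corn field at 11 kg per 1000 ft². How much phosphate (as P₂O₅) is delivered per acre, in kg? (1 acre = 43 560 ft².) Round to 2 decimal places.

P₂O₅ per 1000 ft² = 11 × 6% = 0.66 kg.
Convert to per acre: 0.66 × 43.56 = 28.7496 kg.

28.75 kg P₂O₅ per acre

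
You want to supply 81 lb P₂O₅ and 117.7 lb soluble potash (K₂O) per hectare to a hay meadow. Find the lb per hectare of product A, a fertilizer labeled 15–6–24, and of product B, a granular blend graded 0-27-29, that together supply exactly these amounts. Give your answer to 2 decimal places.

Per-hectare balance (a = product A, b = product B):
P₂O₅: 0.06·a + 0.27·b = 81
K₂O: 0.24·a + 0.29·b = 117.7
Eliminate a: (row1) − 0.06/0.24·(row2) → 0.1975·b = 51.575, so b = 261.139.
Back-substitute: a = (81 − 0.27·261.139) / 0.06 = 174.873.

174.87 lb product A, 261.14 lb product B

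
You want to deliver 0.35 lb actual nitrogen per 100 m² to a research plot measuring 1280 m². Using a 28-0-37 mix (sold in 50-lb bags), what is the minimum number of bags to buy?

Product per 100 m² = 0.35 / 28% = 1.25 lb.
Total product = 1.25 × 1280 / 100 = 16 lb.
Bags = ⌈16 / 50⌉ = 1.

1 bags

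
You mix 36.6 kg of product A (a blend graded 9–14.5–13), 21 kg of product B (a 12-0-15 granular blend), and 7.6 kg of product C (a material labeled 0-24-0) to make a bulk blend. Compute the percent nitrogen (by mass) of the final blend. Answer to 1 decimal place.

8.9% N

Total mass = 36.6 + 21 + 7.6 = 65.2 kg.
N mass = 9%×36.6 + 12%×21 + 0%×7.6 = 5.814 kg.
% N = 5.814 / 65.2 = 8.91718%.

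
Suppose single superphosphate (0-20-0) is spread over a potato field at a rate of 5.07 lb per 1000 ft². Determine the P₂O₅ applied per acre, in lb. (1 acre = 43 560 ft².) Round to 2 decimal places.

44.17 lb P₂O₅ per acre

P₂O₅ per 1000 ft² = 5.07 × 20% = 1.014 lb.
Convert to per acre: 1.014 × 43.56 = 44.1698 lb.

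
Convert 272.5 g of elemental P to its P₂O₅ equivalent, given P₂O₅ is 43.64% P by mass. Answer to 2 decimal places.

P₂O₅ = 272.5 / 0.4364 = 624.427 g.

624.43 g P₂O₅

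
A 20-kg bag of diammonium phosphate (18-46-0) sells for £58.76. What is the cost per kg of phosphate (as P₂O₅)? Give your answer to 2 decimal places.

P₂O₅ in bag = 20 × 46% = 9.2 kg.
Cost per kg P₂O₅ = £58.76 / 9.2 = £6.3870.

£6.39 per kg P₂O₅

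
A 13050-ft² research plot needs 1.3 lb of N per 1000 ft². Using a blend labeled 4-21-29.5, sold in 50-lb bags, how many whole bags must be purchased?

9 bags

Product per 1000 ft² = 1.3 / 4% = 32.5 lb.
Total product = 32.5 × 13050 / 1000 = 424.125 lb.
Bags = ⌈424.125 / 50⌉ = 9.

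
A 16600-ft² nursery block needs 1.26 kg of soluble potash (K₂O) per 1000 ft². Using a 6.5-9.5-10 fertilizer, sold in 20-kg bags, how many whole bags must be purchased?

11 bags

Product per 1000 ft² = 1.26 / 10% = 12.6 kg.
Total product = 12.6 × 16600 / 1000 = 209.16 kg.
Bags = ⌈209.16 / 20⌉ = 11.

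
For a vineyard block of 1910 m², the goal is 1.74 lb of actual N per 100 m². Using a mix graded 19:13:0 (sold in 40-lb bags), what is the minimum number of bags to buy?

Product per 100 m² = 1.74 / 19% = 9.15789 lb.
Total product = 9.15789 × 1910 / 100 = 174.916 lb.
Bags = ⌈174.916 / 40⌉ = 5.

5 bags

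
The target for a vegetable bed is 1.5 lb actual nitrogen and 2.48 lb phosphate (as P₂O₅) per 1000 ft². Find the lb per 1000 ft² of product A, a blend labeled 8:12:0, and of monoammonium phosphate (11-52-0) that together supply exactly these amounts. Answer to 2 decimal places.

With a, b = lb per 1000 ft² of product A and monoammonium phosphate:
N: 0.08·a + 0.11·b = 1.5
P₂O₅: 0.12·a + 0.52·b = 2.48
Solving simultaneously: a = 17.8592, b = 0.647887.

17.86 lb product A, 0.65 lb monoammonium phosphate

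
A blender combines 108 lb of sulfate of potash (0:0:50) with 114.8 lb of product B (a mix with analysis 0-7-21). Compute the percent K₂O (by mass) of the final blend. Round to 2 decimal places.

Total mass = 108 + 114.8 = 222.8 lb.
K₂O mass = 50%×108 + 21%×114.8 = 78.108 lb.
% K₂O = 78.108 / 222.8 = 35.0575%.

35.06% K₂O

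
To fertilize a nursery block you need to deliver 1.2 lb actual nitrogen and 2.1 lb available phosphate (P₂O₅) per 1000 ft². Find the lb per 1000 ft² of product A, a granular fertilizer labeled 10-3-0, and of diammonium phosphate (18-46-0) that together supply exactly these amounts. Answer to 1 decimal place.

Per-1000 ft² balance (a = product A, b = diammonium phosphate):
N: 0.1·a + 0.18·b = 1.2
P₂O₅: 0.03·a + 0.46·b = 2.1
Eliminate b: (row1) − 0.18/0.46·(row2) → 0.0882609·a = 0.378261, so a = 4.28571.
Then b = (2.1 − 0.03·4.28571) / 0.46 = 4.28571.

4.3 lb product A, 4.3 lb diammonium phosphate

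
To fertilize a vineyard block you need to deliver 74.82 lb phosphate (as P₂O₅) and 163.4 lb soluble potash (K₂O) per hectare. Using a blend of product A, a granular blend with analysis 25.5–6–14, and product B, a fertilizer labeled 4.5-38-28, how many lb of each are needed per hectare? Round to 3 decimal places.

1130.286 lb product A, 18.429 lb product B

Per-hectare balance (a = product A, b = product B):
P₂O₅: 0.06·a + 0.38·b = 74.82
K₂O: 0.14·a + 0.28·b = 163.4
From row1: a = (74.82 − 0.38·b) / 0.06.
Into row2: 0.14·(74.82 − 0.38·b)/0.06 + 0.28·b = 163.4 → b = 18.4286, a = 1130.2857.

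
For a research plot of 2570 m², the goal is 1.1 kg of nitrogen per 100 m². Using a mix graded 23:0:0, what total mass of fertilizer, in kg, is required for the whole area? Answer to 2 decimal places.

Product per 100 m² = 1.1 / 23% = 4.78261 kg.
Total product = 4.78261 × 2570 / 100 = 122.913 kg.

122.91 kg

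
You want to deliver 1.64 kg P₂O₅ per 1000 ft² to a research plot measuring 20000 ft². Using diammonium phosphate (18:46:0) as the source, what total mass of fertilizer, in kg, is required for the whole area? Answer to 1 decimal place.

Product per 1000 ft² = 1.64 / 46% = 3.56522 kg.
Total product = 3.56522 × 20000 / 1000 = 71.3043 kg.

71.3 kg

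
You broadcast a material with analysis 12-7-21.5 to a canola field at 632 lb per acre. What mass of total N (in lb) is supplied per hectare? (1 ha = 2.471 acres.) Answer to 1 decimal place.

187.4 lb N per hectare

nitrogen per acre = 632 × 12% = 75.84 lb.
Convert to per hectare: 75.84 × 2.471 = 187.401 lb.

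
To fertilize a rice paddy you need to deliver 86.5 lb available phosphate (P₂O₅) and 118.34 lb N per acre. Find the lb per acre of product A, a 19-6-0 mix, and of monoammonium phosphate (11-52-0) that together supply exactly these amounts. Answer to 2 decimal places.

Let a = lb of product A, b = lb of monoammonium phosphate (per acre).
P₂O₅: 0.06·a + 0.52·b = 86.5
N: 0.19·a + 0.11·b = 118.34
Solving simultaneously: a = 564.228, b = 101.243.

564.23 lb product A, 101.24 lb monoammonium phosphate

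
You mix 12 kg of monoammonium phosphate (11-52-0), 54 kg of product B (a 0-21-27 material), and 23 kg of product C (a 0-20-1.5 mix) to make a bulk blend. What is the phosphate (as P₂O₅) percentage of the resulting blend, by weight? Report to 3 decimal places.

Total mass = 12 + 54 + 23 = 89 kg.
P₂O₅ mass = 52%×12 + 21%×54 + 20%×23 = 22.18 kg.
% P₂O₅ = 22.18 / 89 = 24.9213%.

24.921% P₂O₅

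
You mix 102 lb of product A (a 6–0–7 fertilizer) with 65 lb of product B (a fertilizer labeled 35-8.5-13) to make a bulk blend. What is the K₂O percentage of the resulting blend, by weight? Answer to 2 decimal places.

9.34% K₂O

Total mass = 102 + 65 = 167 lb.
K₂O mass = 7%×102 + 13%×65 = 15.59 lb.
% K₂O = 15.59 / 167 = 9.33533%.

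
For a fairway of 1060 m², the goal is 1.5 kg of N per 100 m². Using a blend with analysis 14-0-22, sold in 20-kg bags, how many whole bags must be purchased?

Product per 100 m² = 1.5 / 14% = 10.7143 kg.
Total product = 10.7143 × 1060 / 100 = 113.571 kg.
Bags = ⌈113.571 / 20⌉ = 6.

6 bags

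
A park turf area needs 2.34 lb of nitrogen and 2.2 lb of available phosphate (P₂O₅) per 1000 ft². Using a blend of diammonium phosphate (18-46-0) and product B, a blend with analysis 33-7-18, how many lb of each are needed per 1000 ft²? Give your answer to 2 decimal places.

4.04 lb diammonium phosphate, 4.89 lb product B

Let a = lb of diammonium phosphate, b = lb of product B (per 1000 ft²).
N: 0.18·a + 0.33·b = 2.34
P₂O₅: 0.46·a + 0.07·b = 2.2
Eliminate a: (row1) − 0.18/0.46·(row2) → 0.302609·b = 1.47913, so b = 4.88793.
Back-substitute: a = (2.34 − 0.33·4.88793) / 0.18 = 4.03879.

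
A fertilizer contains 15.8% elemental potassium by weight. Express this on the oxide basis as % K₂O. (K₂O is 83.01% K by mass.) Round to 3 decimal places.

%K₂O = 15.8 / 0.8301 = 19.0339%.

19.034% K₂O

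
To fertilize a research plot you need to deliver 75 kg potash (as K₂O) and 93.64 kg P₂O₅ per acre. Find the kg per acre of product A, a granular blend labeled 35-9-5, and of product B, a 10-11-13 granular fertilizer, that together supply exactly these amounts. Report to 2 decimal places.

With a, b = kg per acre of product A and product B:
K₂O: 0.05·a + 0.13·b = 75
P₂O₅: 0.09·a + 0.11·b = 93.64
From row1: a = (75 − 0.13·b) / 0.05.
Into row2: 0.09·(75 − 0.13·b)/0.05 + 0.11·b = 93.64 → b = 333.548, a = 632.774.

632.77 kg product A, 333.55 kg product B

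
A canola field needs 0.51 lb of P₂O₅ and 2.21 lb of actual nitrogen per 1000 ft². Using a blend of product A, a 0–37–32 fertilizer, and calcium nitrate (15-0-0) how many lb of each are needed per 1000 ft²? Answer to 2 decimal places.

Per-1000 ft² balance (a = product A, b = calcium nitrate):
P₂O₅: 0.37·a + 0·b = 0.51
N: 0·a + 0.15·b = 2.21
Solving simultaneously: a = 1.37838, b = 14.7333.

1.38 lb product A, 14.73 lb calcium nitrate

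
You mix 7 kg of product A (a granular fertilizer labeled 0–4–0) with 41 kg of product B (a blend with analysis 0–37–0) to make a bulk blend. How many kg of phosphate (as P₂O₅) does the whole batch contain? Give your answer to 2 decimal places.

P₂O₅ mass = 4%×7 + 37%×41 = 15.45 kg.

15.45 kg P₂O₅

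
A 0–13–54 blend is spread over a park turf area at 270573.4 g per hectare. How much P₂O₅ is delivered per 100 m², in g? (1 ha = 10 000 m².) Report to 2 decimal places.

P₂O₅ per hectare = 270573.4 × 13% = 35174.5 g.
Convert to per 100 m²: 35174.5 × 0.01 = 351.745 g.

351.75 g P₂O₅ per hundred sq m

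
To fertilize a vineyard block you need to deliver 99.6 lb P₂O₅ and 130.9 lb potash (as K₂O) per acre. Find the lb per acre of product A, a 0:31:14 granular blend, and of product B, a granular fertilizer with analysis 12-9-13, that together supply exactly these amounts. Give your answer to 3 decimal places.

42.130 lb product A, 961.552 lb product B

Per-acre balance (a = product A, b = product B):
P₂O₅: 0.31·a + 0.09·b = 99.6
K₂O: 0.14·a + 0.13·b = 130.9
Eliminate b: (row1) − 0.09/0.13·(row2) → 0.213077·a = 8.97692, so a = 42.12996.
Then b = (130.9 − 0.14·42.12996) / 0.13 = 961.5523.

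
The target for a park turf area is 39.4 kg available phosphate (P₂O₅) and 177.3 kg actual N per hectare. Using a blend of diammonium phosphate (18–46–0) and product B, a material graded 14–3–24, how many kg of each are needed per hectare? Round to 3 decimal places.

3.339 kg diammonium phosphate, 1262.136 kg product B

Per-hectare balance (a = diammonium phosphate, b = product B):
P₂O₅: 0.46·a + 0.03·b = 39.4
N: 0.18·a + 0.14·b = 177.3
Eliminate b: (row1) − 0.03/0.14·(row2) → 0.421429·a = 1.40714, so a = 3.33898.
Then b = (177.3 − 0.18·3.33898) / 0.14 = 1262.1356.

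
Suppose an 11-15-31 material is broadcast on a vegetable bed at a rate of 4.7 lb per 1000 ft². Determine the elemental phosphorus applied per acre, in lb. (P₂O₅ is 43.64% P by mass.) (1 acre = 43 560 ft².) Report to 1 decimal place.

P₂O₅ per 1000 ft² = 4.7 × 15% = 0.705 lb.
Elemental P = 0.705 × 0.4364 = 0.307662 lb per 1000 ft².
Convert to per acre: 0.307662 × 43.56 = 13.4018 lb.

13.4 lb P per acre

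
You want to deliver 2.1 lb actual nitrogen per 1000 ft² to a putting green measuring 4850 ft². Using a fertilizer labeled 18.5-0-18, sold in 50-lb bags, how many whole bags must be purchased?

Product per 1000 ft² = 2.1 / 18.5% = 11.3514 lb.
Total product = 11.3514 × 4850 / 1000 = 55.0541 lb.
Bags = ⌈55.0541 / 50⌉ = 2.

2 bags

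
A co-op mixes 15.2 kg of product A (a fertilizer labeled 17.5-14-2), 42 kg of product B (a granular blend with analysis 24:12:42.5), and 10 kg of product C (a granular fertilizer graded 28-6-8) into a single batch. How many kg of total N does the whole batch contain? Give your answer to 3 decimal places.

N mass = 17.5%×15.2 + 24%×42 + 28%×10 = 15.54 kg.

15.540 kg N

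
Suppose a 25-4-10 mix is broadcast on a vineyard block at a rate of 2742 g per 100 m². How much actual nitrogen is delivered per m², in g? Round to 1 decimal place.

6.9 g N per sq m

nitrogen per 100 m² = 2742 × 25% = 685.5 g.
Convert to per m²: 685.5 × 0.01 = 6.855 g.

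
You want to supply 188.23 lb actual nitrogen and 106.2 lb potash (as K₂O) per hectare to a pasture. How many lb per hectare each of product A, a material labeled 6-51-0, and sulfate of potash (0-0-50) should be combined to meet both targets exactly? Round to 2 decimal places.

3137.17 lb product A, 212.40 lb sulfate of potash

Let a = lb of product A, b = lb of sulfate of potash (per hectare).
N: 0.06·a + 0·b = 188.23
K₂O: 0·a + 0.5·b = 106.2
Solving simultaneously: a = 3137.167, b = 212.4.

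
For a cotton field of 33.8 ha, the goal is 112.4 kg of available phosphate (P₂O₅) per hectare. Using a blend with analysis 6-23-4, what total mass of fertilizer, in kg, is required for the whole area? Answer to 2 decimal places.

16517.91 kg

Product per hectare = 112.4 / 23% = 488.696 kg.
Total product = 488.696 × 33.8 = 16517.913 kg.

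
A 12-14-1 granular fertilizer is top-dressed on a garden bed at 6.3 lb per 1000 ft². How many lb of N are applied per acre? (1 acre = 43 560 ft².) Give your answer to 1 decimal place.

nitrogen per 1000 ft² = 6.3 × 12% = 0.756 lb.
Convert to per acre: 0.756 × 43.56 = 32.9314 lb.

32.9 lb N per acre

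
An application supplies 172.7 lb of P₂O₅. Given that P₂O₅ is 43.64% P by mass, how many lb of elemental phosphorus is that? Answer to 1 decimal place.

P = 172.7 × 0.4364 = 75.3663 lb.

75.4 lb P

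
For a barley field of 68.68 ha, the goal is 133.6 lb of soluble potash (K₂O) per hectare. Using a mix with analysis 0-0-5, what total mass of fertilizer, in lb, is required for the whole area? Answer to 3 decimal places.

183512.960 lb

Product per hectare = 133.6 / 5% = 2672 lb.
Total product = 2672 × 68.68 = 183512.96 lb.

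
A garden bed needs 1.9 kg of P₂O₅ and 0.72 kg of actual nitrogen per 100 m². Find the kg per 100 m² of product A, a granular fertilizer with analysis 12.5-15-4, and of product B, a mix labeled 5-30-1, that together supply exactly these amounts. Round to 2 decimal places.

Let a = kg of product A, b = kg of product B (per 100 m²).
P₂O₅: 0.15·a + 0.3·b = 1.9
N: 0.125·a + 0.05·b = 0.72
Eliminate a: (row1) − 0.15/0.125·(row2) → 0.24·b = 1.036, so b = 4.31667.
Back-substitute: a = (1.9 − 0.3·4.31667) / 0.15 = 4.03333.

4.03 kg product A, 4.32 kg product B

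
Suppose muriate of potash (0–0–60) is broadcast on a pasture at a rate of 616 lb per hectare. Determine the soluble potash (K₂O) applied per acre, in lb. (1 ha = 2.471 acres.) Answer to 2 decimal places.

K₂O per hectare = 616 × 60% = 369.6 lb.
Convert to per acre: 369.6 × 0.404694 = 149.575 lb.

149.58 lb K₂O per acre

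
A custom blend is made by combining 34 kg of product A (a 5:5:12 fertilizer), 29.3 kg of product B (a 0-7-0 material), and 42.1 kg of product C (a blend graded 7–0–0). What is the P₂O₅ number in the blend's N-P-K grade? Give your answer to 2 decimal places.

Total mass = 34 + 29.3 + 42.1 = 105.4 kg.
P₂O₅ mass = 5%×34 + 7%×29.3 + 0%×42.1 = 3.751 kg.
% P₂O₅ = 3.751 / 105.4 = 3.55882%.

3.56% P₂O₅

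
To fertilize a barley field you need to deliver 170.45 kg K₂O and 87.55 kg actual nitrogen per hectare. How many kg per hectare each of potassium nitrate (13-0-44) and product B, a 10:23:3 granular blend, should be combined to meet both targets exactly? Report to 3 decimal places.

359.564 kg potassium nitrate, 408.067 kg product B

Per-hectare balance (a = potassium nitrate, b = product B):
K₂O: 0.44·a + 0.03·b = 170.45
N: 0.13·a + 0.1·b = 87.55
From row1: a = (170.45 − 0.03·b) / 0.44.
Into row2: 0.13·(170.45 − 0.03·b)/0.44 + 0.1·b = 87.55 → b = 408.0673, a = 359.5636.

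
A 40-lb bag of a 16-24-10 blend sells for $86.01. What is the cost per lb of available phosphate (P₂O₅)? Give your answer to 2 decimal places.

$8.96 per lb P₂O₅

P₂O₅ in bag = 40 × 24% = 9.6 lb.
Cost per lb P₂O₅ = $86.01 / 9.6 = $8.9594.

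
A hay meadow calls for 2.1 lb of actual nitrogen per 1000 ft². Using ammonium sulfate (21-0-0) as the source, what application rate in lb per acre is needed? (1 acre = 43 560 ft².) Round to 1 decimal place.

Product per 1000 ft² = 2.1 / 21% = 10 lb.
Convert to per acre: 10 × 43.56 = 435.6 lb.

435.6 lb of product per acre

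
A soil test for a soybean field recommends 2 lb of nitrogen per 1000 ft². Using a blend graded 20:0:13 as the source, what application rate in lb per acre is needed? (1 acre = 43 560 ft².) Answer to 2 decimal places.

Product per 1000 ft² = 2 / 20% = 10 lb.
Convert to per acre: 10 × 43.56 = 435.6 lb.

435.60 lb of product per acre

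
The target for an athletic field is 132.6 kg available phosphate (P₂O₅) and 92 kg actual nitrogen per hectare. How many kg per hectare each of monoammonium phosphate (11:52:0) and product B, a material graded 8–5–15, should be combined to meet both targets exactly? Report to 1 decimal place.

Per-hectare balance (a = monoammonium phosphate, b = product B):
P₂O₅: 0.52·a + 0.05·b = 132.6
N: 0.11·a + 0.08·b = 92
From row1: a = (132.6 − 0.05·b) / 0.52.
Into row2: 0.11·(132.6 − 0.05·b)/0.52 + 0.08·b = 92 → b = 921.163, a = 166.427.

166.4 kg monoammonium phosphate, 921.2 kg product B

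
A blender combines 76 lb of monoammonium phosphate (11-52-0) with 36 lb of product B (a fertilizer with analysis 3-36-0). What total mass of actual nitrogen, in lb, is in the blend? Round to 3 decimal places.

9.440 lb N

N mass = 11%×76 + 3%×36 = 9.44 lb.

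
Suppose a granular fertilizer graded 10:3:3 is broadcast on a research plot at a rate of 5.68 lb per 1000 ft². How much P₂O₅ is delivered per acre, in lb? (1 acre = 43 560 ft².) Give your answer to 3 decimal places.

P₂O₅ per 1000 ft² = 5.68 × 3% = 0.1704 lb.
Convert to per acre: 0.1704 × 43.56 = 7.42262 lb.

7.423 lb P₂O₅ per acre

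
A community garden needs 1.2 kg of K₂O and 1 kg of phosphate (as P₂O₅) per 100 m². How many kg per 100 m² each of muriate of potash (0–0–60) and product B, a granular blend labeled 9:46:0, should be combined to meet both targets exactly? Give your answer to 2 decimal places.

Let a = kg of muriate of potash, b = kg of product B (per 100 m²).
K₂O: 0.6·a + 0·b = 1.2
P₂O₅: 0·a + 0.46·b = 1
Solving simultaneously: a = 2, b = 2.17391.

2.00 kg muriate of potash, 2.17 kg product B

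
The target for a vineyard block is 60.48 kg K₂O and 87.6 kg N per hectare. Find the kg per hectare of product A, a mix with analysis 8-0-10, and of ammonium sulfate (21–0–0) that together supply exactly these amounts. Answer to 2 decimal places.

With a, b = kg per hectare of product A and ammonium sulfate:
K₂O: 0.1·a + 0·b = 60.48
N: 0.08·a + 0.21·b = 87.6
Solving simultaneously: a = 604.8, b = 186.743.

604.80 kg product A, 186.74 kg ammonium sulfate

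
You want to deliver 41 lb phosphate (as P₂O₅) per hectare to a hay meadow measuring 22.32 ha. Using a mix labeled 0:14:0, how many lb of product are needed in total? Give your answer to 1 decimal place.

Product per hectare = 41 / 14% = 292.857 lb.
Total product = 292.857 × 22.32 = 6536.57 lb.

6536.6 lb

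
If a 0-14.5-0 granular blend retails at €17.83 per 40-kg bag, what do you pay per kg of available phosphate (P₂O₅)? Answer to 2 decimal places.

P₂O₅ in bag = 40 × 14.5% = 5.8 kg.
Cost per kg P₂O₅ = €17.83 / 5.8 = €3.0741.

€3.07 per kg P₂O₅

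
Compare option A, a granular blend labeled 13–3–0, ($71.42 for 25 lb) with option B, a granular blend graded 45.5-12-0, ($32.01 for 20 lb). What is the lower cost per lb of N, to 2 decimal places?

$3.52 per lb N (option B)

option A: N per bag = 25 × 13% = 3.25 lb; cost = 71.42 / 3.25 = $21.9754/lb N.
option B: N per bag = 20 × 45.5% = 9.1 lb; cost = 32.01 / 9.1 = $3.5176/lb N.
option B is cheaper.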